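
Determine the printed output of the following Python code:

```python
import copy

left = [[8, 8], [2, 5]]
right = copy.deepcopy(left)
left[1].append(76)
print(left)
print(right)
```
[[8, 8], [2, 5, 76]]
[[8, 8], [2, 5]]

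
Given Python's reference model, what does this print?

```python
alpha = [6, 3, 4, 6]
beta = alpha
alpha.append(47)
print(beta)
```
[6, 3, 4, 6, 47]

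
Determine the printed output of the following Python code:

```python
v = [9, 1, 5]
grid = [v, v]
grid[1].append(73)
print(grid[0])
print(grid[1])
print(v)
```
[9, 1, 5, 73]
[9, 1, 5, 73]
[9, 1, 5, 73]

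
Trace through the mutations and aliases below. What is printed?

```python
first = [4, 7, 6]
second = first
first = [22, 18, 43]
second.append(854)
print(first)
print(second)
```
[22, 18, 43]
[4, 7, 6, 854]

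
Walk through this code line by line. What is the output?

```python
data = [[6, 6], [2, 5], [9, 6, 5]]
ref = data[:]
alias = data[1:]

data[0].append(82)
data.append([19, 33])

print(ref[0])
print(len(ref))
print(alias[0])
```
[6, 6, 82]
3
[2, 5]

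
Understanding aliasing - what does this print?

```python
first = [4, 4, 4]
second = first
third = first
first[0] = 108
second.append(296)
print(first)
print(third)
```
[108, 4, 4, 296]
[108, 4, 4, 296]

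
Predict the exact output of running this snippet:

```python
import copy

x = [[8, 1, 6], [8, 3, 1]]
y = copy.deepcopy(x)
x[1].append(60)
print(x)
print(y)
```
[[8, 1, 6], [8, 3, 1, 60]]
[[8, 1, 6], [8, 3, 1]]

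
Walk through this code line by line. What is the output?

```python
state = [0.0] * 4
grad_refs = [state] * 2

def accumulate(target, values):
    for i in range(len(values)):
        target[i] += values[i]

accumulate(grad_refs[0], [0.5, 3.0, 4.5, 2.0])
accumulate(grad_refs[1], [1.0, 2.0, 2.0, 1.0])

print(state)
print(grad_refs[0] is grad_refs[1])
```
[1.5, 5.0, 6.5, 3.0]
True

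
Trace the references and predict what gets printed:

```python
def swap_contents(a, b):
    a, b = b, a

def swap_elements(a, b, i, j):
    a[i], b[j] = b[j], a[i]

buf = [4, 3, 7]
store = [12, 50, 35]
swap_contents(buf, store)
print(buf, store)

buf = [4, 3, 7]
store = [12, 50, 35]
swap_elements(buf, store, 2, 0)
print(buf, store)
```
[4, 3, 7] [12, 50, 35]
[4, 3, 12] [7, 50, 35]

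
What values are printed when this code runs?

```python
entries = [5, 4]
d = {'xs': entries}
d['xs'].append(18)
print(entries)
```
[5, 4, 18]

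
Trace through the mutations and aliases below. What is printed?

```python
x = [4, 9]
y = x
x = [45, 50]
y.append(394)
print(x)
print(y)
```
[45, 50]
[4, 9, 394]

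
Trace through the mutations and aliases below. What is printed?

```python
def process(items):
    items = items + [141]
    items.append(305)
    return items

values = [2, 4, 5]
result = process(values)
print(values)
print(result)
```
[2, 4, 5]
[2, 4, 5, 141, 305]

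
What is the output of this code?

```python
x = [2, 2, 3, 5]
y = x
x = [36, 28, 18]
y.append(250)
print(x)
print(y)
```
[36, 28, 18]
[2, 2, 3, 5, 250]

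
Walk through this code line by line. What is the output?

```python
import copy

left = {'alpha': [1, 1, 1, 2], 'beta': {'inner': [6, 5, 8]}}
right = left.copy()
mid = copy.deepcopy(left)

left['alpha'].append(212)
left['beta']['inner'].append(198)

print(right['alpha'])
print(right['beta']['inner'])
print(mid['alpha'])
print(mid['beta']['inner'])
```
[1, 1, 1, 2, 212]
[6, 5, 8, 198]
[1, 1, 1, 2]
[6, 5, 8]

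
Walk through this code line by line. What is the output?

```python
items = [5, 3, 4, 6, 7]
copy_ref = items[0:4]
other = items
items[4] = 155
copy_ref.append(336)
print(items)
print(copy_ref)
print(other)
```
[5, 3, 4, 6, 155]
[5, 3, 4, 6, 336]
[5, 3, 4, 6, 155]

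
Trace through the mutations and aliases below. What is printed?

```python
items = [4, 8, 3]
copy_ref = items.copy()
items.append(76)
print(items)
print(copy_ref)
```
[4, 8, 3, 76]
[4, 8, 3]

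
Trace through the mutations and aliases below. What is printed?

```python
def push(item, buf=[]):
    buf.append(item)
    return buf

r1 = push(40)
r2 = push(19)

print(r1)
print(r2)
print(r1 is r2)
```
[40, 19]
[40, 19]
True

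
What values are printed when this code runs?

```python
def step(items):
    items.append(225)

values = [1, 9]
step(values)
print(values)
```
[1, 9, 225]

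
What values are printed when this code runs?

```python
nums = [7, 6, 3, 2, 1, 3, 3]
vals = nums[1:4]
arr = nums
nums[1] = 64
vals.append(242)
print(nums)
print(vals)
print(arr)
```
[7, 64, 3, 2, 1, 3, 3]
[6, 3, 2, 242]
[7, 64, 3, 2, 1, 3, 3]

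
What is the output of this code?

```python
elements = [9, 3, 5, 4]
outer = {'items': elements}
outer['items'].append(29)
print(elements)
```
[9, 3, 5, 4, 29]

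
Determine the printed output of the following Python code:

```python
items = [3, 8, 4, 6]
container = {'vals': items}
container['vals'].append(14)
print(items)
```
[3, 8, 4, 6, 14]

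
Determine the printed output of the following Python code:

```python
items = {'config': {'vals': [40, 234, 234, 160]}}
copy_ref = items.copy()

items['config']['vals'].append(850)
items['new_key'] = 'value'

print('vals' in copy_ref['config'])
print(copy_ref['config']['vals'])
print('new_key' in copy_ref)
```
True
[40, 234, 234, 160, 850]
False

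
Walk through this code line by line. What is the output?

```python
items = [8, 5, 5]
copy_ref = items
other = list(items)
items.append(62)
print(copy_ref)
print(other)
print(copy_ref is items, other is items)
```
[8, 5, 5, 62]
[8, 5, 5]
True False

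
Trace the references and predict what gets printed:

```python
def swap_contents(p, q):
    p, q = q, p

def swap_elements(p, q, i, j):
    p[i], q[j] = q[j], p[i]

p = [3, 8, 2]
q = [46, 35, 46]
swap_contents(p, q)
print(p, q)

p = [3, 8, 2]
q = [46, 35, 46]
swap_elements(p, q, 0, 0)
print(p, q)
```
[3, 8, 2] [46, 35, 46]
[46, 8, 2] [3, 35, 46]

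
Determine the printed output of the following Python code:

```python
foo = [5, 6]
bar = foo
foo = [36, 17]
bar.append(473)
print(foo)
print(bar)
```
[36, 17]
[5, 6, 473]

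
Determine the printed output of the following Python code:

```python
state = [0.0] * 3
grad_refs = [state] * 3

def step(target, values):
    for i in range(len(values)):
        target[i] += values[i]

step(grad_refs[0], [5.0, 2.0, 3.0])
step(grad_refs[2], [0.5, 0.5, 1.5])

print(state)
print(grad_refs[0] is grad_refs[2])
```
[5.5, 2.5, 4.5]
True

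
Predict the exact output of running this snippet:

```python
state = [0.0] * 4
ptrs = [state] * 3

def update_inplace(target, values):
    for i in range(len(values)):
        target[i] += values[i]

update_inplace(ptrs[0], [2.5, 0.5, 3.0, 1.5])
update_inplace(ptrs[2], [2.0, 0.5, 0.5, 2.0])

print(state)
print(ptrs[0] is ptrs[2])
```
[4.5, 1.0, 3.5, 3.5]
True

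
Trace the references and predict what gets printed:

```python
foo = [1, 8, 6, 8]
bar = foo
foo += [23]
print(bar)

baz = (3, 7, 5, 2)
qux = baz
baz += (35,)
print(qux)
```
[1, 8, 6, 8, 23]
(3, 7, 5, 2)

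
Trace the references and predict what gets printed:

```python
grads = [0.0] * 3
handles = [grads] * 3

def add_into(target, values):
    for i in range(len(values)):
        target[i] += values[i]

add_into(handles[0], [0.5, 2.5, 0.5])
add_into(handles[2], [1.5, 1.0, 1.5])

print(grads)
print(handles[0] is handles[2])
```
[2.0, 3.5, 2.0]
True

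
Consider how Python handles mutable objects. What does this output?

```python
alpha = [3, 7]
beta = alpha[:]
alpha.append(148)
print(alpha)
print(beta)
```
[3, 7, 148]
[3, 7]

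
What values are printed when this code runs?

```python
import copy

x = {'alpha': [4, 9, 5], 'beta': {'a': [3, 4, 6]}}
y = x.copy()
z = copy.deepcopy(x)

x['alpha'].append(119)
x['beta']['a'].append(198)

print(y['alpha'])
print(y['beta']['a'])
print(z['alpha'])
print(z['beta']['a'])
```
[4, 9, 5, 119]
[3, 4, 6, 198]
[4, 9, 5]
[3, 4, 6]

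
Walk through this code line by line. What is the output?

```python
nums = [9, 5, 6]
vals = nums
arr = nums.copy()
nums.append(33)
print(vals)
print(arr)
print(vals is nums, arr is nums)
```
[9, 5, 6, 33]
[9, 5, 6]
True False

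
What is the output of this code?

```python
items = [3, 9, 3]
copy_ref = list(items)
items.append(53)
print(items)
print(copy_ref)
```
[3, 9, 3, 53]
[3, 9, 3]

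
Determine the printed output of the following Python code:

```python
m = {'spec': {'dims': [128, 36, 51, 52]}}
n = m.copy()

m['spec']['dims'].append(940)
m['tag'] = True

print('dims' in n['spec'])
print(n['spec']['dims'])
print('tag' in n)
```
True
[128, 36, 51, 52, 940]
False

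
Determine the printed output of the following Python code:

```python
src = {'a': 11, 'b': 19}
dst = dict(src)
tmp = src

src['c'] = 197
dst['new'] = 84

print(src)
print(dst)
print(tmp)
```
{'a': 11, 'b': 19, 'c': 197}
{'a': 11, 'b': 19, 'new': 84}
{'a': 11, 'b': 19, 'c': 197}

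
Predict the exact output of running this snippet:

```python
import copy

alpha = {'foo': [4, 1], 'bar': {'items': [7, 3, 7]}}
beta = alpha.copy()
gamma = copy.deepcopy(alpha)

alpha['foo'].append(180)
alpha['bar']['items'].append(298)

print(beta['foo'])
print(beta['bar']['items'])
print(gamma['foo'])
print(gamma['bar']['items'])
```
[4, 1, 180]
[7, 3, 7, 298]
[4, 1]
[7, 3, 7]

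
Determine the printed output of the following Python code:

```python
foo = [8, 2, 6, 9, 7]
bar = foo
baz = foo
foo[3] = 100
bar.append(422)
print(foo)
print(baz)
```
[8, 2, 6, 100, 7, 422]
[8, 2, 6, 100, 7, 422]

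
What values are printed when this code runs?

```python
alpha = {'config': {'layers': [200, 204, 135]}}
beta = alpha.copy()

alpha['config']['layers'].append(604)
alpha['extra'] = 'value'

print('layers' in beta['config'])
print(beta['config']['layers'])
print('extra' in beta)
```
True
[200, 204, 135, 604]
False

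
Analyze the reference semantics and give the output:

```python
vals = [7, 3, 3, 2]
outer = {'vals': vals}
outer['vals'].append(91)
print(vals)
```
[7, 3, 3, 2, 91]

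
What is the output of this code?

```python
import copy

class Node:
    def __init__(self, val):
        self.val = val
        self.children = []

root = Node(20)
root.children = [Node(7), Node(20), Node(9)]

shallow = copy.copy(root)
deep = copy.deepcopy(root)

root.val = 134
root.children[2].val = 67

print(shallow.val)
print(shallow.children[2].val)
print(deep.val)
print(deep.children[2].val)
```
20
67
20
9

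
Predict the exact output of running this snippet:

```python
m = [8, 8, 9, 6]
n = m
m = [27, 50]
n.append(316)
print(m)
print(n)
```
[27, 50]
[8, 8, 9, 6, 316]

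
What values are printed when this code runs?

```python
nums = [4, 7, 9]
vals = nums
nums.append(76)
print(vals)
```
[4, 7, 9, 76]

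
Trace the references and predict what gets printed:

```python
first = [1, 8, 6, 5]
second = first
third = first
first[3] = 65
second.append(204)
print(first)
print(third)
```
[1, 8, 6, 65, 204]
[1, 8, 6, 65, 204]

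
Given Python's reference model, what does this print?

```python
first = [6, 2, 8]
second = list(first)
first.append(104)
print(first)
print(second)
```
[6, 2, 8, 104]
[6, 2, 8]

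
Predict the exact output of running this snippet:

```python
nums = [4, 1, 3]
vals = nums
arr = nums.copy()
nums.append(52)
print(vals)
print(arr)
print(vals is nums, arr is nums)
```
[4, 1, 3, 52]
[4, 1, 3]
True False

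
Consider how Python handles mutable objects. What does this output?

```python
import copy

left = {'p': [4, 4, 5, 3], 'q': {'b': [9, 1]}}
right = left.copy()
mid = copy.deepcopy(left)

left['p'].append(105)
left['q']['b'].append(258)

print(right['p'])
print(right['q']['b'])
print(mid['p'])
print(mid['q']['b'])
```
[4, 4, 5, 3, 105]
[9, 1, 258]
[4, 4, 5, 3]
[9, 1]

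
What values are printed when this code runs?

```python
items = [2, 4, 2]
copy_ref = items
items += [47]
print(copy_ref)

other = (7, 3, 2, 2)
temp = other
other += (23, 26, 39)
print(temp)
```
[2, 4, 2, 47]
(7, 3, 2, 2)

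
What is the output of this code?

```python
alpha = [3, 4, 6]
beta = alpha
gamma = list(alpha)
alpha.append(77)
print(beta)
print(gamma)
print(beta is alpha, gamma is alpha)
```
[3, 4, 6, 77]
[3, 4, 6]
True False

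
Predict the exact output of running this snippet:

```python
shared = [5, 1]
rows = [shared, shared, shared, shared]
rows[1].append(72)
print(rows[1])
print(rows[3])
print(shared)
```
[5, 1, 72]
[5, 1, 72]
[5, 1, 72]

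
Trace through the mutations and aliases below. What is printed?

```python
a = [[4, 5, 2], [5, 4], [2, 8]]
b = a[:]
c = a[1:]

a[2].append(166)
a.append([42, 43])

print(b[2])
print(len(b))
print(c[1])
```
[2, 8, 166]
3
[2, 8, 166]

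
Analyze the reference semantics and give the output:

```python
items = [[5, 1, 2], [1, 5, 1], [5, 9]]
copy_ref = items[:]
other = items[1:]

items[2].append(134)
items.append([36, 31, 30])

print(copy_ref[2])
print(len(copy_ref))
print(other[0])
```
[5, 9, 134]
3
[1, 5, 1]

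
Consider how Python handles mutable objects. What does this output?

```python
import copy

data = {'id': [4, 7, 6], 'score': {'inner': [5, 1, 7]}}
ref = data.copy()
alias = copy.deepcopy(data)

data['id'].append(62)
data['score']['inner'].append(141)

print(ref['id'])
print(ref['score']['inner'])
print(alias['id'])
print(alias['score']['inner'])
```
[4, 7, 6, 62]
[5, 1, 7, 141]
[4, 7, 6]
[5, 1, 7]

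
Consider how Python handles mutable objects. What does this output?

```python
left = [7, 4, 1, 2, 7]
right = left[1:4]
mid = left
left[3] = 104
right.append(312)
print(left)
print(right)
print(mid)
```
[7, 4, 1, 104, 7]
[4, 1, 2, 312]
[7, 4, 1, 104, 7]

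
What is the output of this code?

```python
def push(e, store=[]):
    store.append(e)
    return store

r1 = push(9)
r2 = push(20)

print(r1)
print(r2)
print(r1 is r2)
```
[9, 20]
[9, 20]
True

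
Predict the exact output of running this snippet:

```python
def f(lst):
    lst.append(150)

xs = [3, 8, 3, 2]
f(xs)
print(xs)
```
[3, 8, 3, 2, 150]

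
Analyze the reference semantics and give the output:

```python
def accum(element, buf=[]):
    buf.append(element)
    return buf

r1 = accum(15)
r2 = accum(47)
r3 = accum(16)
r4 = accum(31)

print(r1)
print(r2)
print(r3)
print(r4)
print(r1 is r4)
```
[15, 47, 16, 31]
[15, 47, 16, 31]
[15, 47, 16, 31]
[15, 47, 16, 31]
True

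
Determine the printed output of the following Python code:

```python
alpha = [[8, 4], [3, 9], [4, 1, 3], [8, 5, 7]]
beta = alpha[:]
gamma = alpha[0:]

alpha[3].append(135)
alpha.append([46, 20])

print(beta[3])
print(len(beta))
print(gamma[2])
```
[8, 5, 7, 135]
4
[4, 1, 3]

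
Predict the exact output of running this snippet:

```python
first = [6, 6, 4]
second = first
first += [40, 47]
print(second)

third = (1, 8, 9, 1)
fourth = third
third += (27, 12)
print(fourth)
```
[6, 6, 4, 40, 47]
(1, 8, 9, 1)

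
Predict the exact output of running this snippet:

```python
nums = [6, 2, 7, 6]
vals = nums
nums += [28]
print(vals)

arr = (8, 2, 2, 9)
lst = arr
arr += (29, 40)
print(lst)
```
[6, 2, 7, 6, 28]
(8, 2, 2, 9)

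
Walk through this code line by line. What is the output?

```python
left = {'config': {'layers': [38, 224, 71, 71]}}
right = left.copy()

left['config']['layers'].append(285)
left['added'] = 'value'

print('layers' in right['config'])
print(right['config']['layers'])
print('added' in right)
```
True
[38, 224, 71, 71, 285]
False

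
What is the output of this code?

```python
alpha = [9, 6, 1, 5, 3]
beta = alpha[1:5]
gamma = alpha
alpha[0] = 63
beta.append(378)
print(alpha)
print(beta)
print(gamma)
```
[63, 6, 1, 5, 3]
[6, 1, 5, 3, 378]
[63, 6, 1, 5, 3]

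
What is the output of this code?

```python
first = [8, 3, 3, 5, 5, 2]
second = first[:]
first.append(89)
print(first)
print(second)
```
[8, 3, 3, 5, 5, 2, 89]
[8, 3, 3, 5, 5, 2]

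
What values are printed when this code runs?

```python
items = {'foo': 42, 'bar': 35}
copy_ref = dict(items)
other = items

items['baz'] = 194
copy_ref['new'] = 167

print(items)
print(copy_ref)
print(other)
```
{'foo': 42, 'bar': 35, 'baz': 194}
{'foo': 42, 'bar': 35, 'new': 167}
{'foo': 42, 'bar': 35, 'baz': 194}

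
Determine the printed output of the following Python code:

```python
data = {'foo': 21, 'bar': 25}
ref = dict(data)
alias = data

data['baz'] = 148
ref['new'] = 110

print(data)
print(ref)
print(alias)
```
{'foo': 21, 'bar': 25, 'baz': 148}
{'foo': 21, 'bar': 25, 'new': 110}
{'foo': 21, 'bar': 25, 'baz': 148}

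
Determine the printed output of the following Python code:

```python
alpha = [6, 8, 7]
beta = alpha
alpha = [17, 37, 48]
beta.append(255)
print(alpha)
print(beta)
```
[17, 37, 48]
[6, 8, 7, 255]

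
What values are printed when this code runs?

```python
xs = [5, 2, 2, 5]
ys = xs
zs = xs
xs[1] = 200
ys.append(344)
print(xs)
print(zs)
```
[5, 200, 2, 5, 344]
[5, 200, 2, 5, 344]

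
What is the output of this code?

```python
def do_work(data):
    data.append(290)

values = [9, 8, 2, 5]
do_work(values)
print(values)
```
[9, 8, 2, 5, 290]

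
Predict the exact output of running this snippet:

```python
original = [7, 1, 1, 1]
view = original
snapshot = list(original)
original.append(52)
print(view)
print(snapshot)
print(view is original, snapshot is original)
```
[7, 1, 1, 1, 52]
[7, 1, 1, 1]
True False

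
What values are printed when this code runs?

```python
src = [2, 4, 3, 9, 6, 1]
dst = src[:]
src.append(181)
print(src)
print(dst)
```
[2, 4, 3, 9, 6, 1, 181]
[2, 4, 3, 9, 6, 1]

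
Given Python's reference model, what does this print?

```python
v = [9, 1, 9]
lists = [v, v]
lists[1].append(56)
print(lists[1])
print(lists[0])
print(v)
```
[9, 1, 9, 56]
[9, 1, 9, 56]
[9, 1, 9, 56]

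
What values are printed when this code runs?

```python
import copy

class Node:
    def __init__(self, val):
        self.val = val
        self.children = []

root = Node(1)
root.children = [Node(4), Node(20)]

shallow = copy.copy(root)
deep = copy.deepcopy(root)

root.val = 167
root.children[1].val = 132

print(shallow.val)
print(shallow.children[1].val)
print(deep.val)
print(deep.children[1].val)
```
1
132
1
20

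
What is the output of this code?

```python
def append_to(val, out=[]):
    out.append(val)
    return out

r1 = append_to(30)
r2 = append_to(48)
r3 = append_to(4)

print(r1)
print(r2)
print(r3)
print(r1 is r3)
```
[30, 48, 4]
[30, 48, 4]
[30, 48, 4]
True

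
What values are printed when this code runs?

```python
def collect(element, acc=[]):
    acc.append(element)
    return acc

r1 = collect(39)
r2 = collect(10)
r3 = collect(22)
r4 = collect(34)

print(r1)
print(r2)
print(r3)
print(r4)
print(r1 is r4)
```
[39, 10, 22, 34]
[39, 10, 22, 34]
[39, 10, 22, 34]
[39, 10, 22, 34]
True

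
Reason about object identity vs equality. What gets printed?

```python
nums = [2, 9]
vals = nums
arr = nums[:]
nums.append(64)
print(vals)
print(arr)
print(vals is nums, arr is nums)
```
[2, 9, 64]
[2, 9]
True False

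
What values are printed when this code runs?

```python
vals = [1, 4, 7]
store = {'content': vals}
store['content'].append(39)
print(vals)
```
[1, 4, 7, 39]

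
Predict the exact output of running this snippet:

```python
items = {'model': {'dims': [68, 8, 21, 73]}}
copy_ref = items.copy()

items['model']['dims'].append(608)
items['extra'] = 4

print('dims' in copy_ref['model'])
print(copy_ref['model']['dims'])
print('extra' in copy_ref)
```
True
[68, 8, 21, 73, 608]
False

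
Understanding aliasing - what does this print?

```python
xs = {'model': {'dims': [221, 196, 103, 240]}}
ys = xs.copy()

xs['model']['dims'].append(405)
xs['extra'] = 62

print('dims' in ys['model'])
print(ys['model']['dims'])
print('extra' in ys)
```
True
[221, 196, 103, 240, 405]
False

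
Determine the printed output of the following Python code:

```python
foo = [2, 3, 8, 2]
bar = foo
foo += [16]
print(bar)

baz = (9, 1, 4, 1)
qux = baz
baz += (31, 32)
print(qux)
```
[2, 3, 8, 2, 16]
(9, 1, 4, 1)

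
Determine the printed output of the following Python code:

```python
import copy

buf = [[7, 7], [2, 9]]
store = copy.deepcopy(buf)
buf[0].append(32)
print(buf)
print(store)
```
[[7, 7, 32], [2, 9]]
[[7, 7], [2, 9]]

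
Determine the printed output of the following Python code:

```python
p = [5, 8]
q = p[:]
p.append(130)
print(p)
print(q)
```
[5, 8, 130]
[5, 8]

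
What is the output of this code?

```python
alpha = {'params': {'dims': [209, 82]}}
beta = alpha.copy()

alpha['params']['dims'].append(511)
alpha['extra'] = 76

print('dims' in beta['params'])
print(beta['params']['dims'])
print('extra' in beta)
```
True
[209, 82, 511]
False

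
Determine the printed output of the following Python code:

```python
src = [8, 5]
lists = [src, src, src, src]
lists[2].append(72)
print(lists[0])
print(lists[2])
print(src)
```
[8, 5, 72]
[8, 5, 72]
[8, 5, 72]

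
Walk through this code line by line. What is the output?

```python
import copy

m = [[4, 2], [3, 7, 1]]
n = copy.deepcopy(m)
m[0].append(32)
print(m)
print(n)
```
[[4, 2, 32], [3, 7, 1]]
[[4, 2], [3, 7, 1]]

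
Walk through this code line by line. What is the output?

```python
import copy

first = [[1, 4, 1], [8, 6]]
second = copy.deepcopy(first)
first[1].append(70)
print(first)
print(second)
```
[[1, 4, 1], [8, 6, 70]]
[[1, 4, 1], [8, 6]]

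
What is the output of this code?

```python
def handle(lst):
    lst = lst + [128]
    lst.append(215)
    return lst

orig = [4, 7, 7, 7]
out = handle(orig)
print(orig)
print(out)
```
[4, 7, 7, 7]
[4, 7, 7, 7, 128, 215]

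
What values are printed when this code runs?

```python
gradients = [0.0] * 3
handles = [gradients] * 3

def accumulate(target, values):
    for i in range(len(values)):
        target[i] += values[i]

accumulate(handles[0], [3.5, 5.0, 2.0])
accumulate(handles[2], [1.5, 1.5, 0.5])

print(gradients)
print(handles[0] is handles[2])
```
[5.0, 6.5, 2.5]
True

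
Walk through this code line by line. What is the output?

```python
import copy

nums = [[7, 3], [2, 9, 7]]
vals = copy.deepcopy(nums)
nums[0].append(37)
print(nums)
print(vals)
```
[[7, 3, 37], [2, 9, 7]]
[[7, 3], [2, 9, 7]]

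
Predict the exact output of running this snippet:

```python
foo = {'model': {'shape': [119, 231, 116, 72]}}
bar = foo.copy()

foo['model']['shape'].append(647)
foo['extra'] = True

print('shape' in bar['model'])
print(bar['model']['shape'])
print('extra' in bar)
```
True
[119, 231, 116, 72, 647]
False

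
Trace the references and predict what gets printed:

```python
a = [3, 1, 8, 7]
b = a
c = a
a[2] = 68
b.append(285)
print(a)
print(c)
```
[3, 1, 68, 7, 285]
[3, 1, 68, 7, 285]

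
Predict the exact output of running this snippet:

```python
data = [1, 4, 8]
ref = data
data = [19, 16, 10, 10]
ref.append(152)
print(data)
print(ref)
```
[19, 16, 10, 10]
[1, 4, 8, 152]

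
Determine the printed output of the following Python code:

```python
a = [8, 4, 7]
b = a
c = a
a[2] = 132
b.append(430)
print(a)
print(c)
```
[8, 4, 132, 430]
[8, 4, 132, 430]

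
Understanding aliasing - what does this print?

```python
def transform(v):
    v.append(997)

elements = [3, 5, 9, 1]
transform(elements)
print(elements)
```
[3, 5, 9, 1, 997]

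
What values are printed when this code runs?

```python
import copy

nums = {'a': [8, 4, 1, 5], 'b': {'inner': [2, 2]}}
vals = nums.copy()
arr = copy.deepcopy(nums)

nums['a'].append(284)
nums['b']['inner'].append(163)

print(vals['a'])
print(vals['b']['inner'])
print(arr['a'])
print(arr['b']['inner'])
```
[8, 4, 1, 5, 284]
[2, 2, 163]
[8, 4, 1, 5]
[2, 2]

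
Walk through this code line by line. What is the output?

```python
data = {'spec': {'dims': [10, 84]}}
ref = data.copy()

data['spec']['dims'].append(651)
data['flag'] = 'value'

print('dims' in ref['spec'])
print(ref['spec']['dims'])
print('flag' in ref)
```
True
[10, 84, 651]
False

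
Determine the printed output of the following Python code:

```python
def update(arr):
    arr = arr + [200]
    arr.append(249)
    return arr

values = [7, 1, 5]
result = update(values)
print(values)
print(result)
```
[7, 1, 5]
[7, 1, 5, 200, 249]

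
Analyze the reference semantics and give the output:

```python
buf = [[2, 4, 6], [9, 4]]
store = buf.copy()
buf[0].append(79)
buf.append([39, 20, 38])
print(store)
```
[[2, 4, 6, 79], [9, 4]]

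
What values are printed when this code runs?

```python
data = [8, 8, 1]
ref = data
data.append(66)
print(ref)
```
[8, 8, 1, 66]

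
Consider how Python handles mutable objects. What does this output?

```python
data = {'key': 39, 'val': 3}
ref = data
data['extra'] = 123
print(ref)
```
{'key': 39, 'val': 3, 'extra': 123}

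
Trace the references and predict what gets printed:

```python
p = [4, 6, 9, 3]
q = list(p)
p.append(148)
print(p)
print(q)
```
[4, 6, 9, 3, 148]
[4, 6, 9, 3]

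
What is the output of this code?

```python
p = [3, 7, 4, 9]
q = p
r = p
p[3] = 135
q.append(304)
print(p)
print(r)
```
[3, 7, 4, 135, 304]
[3, 7, 4, 135, 304]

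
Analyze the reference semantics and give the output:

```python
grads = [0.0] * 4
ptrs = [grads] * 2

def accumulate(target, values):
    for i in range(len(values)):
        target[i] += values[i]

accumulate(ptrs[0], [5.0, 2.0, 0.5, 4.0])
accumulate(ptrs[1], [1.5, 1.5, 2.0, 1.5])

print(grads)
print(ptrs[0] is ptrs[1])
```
[6.5, 3.5, 2.5, 5.5]
True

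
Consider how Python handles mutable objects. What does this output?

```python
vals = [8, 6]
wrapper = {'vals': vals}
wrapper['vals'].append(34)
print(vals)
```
[8, 6, 34]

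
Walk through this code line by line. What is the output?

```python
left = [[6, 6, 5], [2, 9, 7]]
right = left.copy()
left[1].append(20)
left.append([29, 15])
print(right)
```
[[6, 6, 5], [2, 9, 7, 20]]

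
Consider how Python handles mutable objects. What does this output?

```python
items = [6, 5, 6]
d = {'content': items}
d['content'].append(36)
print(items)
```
[6, 5, 6, 36]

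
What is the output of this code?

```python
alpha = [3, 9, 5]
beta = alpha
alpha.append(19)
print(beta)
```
[3, 9, 5, 19]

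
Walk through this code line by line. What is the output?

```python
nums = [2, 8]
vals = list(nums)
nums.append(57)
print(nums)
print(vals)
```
[2, 8, 57]
[2, 8]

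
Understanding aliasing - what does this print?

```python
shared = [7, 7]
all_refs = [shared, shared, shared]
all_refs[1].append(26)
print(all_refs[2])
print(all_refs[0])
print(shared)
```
[7, 7, 26]
[7, 7, 26]
[7, 7, 26]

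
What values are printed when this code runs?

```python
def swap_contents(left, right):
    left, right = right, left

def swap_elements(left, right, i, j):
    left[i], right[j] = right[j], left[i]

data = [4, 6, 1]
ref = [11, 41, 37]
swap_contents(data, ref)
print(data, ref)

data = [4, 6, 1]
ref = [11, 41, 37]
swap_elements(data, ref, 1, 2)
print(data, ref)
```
[4, 6, 1] [11, 41, 37]
[4, 37, 1] [11, 41, 6]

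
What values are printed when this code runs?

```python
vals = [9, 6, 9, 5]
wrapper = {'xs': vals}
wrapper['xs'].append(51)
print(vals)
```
[9, 6, 9, 5, 51]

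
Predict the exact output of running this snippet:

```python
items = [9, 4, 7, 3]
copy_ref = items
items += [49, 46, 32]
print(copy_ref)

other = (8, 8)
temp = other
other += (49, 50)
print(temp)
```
[9, 4, 7, 3, 49, 46, 32]
(8, 8)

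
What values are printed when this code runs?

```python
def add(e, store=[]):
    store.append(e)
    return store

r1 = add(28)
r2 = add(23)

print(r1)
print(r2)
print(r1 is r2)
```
[28, 23]
[28, 23]
True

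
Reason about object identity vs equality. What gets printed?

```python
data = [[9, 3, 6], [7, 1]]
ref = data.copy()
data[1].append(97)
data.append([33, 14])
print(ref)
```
[[9, 3, 6], [7, 1, 97]]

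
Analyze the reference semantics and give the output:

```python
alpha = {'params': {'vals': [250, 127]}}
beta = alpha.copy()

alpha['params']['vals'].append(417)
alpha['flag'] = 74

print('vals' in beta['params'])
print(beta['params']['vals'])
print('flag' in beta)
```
True
[250, 127, 417]
False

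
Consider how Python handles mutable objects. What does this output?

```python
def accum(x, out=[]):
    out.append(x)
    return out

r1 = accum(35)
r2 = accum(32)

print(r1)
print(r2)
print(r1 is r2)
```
[35, 32]
[35, 32]
True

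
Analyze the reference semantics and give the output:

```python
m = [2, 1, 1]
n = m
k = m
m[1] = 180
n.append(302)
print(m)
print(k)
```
[2, 180, 1, 302]
[2, 180, 1, 302]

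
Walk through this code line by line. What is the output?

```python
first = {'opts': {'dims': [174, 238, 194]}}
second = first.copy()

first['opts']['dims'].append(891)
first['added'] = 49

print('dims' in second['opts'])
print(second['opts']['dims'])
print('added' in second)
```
True
[174, 238, 194, 891]
False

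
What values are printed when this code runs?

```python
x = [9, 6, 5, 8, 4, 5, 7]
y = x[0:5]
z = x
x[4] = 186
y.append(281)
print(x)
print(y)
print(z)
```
[9, 6, 5, 8, 186, 5, 7]
[9, 6, 5, 8, 4, 281]
[9, 6, 5, 8, 186, 5, 7]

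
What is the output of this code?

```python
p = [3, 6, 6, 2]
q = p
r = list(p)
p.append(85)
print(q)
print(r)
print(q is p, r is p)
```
[3, 6, 6, 2, 85]
[3, 6, 6, 2]
True False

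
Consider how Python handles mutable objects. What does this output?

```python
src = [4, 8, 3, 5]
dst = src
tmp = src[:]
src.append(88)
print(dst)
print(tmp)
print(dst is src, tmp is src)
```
[4, 8, 3, 5, 88]
[4, 8, 3, 5]
True False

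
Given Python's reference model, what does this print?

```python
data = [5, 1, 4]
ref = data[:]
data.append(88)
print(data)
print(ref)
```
[5, 1, 4, 88]
[5, 1, 4]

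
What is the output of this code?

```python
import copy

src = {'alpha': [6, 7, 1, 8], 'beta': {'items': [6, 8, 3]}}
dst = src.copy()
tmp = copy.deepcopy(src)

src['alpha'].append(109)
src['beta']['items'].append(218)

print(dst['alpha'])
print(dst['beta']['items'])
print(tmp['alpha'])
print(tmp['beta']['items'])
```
[6, 7, 1, 8, 109]
[6, 8, 3, 218]
[6, 7, 1, 8]
[6, 8, 3]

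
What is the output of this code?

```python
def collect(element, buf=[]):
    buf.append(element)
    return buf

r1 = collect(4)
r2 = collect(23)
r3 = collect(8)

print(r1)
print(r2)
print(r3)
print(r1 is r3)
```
[4, 23, 8]
[4, 23, 8]
[4, 23, 8]
True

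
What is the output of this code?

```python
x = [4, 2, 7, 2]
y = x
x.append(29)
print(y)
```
[4, 2, 7, 2, 29]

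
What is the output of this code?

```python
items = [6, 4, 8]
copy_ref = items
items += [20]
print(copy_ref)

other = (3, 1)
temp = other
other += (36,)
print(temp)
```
[6, 4, 8, 20]
(3, 1)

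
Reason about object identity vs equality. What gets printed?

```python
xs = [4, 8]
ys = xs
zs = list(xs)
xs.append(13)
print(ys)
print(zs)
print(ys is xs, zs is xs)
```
[4, 8, 13]
[4, 8]
True False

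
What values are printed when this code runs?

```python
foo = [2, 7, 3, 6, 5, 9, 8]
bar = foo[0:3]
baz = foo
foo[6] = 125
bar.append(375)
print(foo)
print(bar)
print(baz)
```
[2, 7, 3, 6, 5, 9, 125]
[2, 7, 3, 375]
[2, 7, 3, 6, 5, 9, 125]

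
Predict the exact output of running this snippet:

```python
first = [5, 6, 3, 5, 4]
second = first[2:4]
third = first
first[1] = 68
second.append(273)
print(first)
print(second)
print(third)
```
[5, 68, 3, 5, 4]
[3, 5, 273]
[5, 68, 3, 5, 4]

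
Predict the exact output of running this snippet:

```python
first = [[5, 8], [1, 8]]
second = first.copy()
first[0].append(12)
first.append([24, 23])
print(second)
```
[[5, 8, 12], [1, 8]]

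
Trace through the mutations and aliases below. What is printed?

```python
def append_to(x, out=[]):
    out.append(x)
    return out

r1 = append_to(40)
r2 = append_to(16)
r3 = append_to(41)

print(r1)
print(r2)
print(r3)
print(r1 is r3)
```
[40, 16, 41]
[40, 16, 41]
[40, 16, 41]
True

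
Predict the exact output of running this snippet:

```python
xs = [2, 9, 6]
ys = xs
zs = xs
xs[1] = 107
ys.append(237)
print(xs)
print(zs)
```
[2, 107, 6, 237]
[2, 107, 6, 237]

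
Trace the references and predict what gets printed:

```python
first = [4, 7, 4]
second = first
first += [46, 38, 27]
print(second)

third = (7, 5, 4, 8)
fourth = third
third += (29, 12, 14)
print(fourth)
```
[4, 7, 4, 46, 38, 27]
(7, 5, 4, 8)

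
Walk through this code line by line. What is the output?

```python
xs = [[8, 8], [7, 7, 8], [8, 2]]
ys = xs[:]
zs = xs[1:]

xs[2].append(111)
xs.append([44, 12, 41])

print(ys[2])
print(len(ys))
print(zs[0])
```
[8, 2, 111]
3
[7, 7, 8]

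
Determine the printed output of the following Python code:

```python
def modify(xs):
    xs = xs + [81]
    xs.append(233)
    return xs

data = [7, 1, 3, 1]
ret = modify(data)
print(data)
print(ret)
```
[7, 1, 3, 1]
[7, 1, 3, 1, 81, 233]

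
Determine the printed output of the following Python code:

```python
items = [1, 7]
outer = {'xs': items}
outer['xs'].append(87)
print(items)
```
[1, 7, 87]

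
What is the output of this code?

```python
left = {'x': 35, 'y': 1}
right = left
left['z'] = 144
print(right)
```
{'x': 35, 'y': 1, 'z': 144}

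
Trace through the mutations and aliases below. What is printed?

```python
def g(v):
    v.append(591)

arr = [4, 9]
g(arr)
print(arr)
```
[4, 9, 591]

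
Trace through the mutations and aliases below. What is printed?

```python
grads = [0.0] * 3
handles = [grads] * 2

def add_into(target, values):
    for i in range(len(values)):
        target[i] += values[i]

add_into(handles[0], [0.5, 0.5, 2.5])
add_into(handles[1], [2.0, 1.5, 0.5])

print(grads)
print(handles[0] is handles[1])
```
[2.5, 2.0, 3.0]
True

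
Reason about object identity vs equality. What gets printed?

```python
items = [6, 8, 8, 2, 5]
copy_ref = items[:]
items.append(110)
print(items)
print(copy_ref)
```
[6, 8, 8, 2, 5, 110]
[6, 8, 8, 2, 5]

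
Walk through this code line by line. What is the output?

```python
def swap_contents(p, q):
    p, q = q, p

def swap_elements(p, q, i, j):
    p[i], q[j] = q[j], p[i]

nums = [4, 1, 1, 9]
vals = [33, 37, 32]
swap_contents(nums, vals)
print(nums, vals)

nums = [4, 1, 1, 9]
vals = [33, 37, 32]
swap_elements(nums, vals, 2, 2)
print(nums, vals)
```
[4, 1, 1, 9] [33, 37, 32]
[4, 1, 32, 9] [33, 37, 1]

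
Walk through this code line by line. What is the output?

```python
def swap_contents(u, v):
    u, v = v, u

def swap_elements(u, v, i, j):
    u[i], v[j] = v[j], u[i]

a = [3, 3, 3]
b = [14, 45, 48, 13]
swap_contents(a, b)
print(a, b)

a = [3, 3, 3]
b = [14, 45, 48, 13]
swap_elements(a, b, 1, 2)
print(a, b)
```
[3, 3, 3] [14, 45, 48, 13]
[3, 48, 3] [14, 45, 3, 13]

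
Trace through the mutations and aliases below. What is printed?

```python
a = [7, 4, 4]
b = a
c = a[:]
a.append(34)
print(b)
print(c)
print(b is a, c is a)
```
[7, 4, 4, 34]
[7, 4, 4]
True False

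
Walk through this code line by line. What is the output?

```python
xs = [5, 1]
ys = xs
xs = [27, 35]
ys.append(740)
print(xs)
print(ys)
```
[27, 35]
[5, 1, 740]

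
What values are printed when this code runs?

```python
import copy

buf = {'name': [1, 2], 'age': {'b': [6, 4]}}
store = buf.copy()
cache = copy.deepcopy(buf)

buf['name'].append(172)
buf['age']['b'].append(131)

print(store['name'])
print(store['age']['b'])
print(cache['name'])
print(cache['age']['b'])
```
[1, 2, 172]
[6, 4, 131]
[1, 2]
[6, 4]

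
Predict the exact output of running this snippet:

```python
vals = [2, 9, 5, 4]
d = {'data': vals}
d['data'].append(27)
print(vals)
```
[2, 9, 5, 4, 27]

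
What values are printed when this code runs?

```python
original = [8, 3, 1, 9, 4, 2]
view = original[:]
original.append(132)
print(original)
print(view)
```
[8, 3, 1, 9, 4, 2, 132]
[8, 3, 1, 9, 4, 2]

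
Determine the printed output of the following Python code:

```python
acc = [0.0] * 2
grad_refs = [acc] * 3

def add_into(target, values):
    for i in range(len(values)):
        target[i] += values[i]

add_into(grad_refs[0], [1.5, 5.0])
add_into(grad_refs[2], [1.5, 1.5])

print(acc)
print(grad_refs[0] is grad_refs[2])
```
[3.0, 6.5]
True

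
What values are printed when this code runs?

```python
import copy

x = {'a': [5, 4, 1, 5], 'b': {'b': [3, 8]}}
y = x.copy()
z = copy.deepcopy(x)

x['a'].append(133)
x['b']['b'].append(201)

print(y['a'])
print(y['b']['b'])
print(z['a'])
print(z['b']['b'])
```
[5, 4, 1, 5, 133]
[3, 8, 201]
[5, 4, 1, 5]
[3, 8]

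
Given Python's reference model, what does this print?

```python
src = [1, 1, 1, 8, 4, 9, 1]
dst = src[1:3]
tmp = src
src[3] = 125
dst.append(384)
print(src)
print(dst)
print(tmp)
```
[1, 1, 1, 125, 4, 9, 1]
[1, 1, 384]
[1, 1, 1, 125, 4, 9, 1]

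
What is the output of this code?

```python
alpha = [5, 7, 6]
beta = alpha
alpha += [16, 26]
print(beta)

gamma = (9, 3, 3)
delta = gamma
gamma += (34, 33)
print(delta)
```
[5, 7, 6, 16, 26]
(9, 3, 3)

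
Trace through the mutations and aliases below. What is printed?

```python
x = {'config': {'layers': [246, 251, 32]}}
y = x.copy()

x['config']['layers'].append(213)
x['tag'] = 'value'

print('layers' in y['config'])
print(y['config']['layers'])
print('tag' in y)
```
True
[246, 251, 32, 213]
False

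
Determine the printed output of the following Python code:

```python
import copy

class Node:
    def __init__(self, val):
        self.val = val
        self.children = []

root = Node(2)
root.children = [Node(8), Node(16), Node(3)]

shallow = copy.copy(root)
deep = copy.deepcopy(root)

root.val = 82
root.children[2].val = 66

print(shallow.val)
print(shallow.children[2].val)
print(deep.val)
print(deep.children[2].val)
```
2
66
2
3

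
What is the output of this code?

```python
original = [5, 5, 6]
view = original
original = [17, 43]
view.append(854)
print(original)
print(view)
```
[17, 43]
[5, 5, 6, 854]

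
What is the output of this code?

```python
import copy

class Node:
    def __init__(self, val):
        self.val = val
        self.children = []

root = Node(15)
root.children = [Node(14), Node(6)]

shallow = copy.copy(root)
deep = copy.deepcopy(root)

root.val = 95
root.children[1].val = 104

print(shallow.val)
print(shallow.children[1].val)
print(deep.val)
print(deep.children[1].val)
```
15
104
15
6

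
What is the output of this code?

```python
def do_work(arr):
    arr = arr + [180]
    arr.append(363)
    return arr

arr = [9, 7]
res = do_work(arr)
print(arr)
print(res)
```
[9, 7]
[9, 7, 180, 363]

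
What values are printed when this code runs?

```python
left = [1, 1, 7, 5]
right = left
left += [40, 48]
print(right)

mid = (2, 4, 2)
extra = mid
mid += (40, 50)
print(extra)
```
[1, 1, 7, 5, 40, 48]
(2, 4, 2)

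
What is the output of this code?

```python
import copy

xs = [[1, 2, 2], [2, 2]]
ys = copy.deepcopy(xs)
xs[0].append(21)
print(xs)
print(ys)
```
[[1, 2, 2, 21], [2, 2]]
[[1, 2, 2], [2, 2]]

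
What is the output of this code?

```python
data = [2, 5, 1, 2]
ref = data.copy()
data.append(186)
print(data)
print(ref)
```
[2, 5, 1, 2, 186]
[2, 5, 1, 2]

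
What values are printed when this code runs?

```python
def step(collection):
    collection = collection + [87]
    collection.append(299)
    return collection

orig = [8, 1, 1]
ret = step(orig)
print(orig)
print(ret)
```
[8, 1, 1]
[8, 1, 1, 87, 299]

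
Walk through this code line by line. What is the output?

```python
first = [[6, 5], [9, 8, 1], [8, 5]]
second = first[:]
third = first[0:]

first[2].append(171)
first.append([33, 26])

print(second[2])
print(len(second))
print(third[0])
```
[8, 5, 171]
3
[6, 5]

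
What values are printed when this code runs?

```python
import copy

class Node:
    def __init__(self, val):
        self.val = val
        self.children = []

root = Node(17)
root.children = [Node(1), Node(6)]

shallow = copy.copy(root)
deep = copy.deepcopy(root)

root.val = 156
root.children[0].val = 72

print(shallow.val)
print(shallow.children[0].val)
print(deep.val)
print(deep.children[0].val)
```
17
72
17
1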